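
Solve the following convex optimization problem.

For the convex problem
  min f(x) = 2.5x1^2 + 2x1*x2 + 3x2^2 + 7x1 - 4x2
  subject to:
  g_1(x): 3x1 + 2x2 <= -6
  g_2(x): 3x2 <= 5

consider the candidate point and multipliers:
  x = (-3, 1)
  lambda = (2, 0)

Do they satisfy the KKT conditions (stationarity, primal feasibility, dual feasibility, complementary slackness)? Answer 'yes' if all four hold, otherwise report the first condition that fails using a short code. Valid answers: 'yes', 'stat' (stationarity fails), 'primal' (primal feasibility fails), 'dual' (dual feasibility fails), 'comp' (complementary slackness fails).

Gradient of f: grad f(x) = Q x + c = (-6, -4)
Constraint values g_i(x) = a_i^T x - b_i:
  g_1((-3, 1)) = -1
  g_2((-3, 1)) = -2
Stationarity residual: grad f(x) + sum_i lambda_i a_i = (0, 0)
  -> stationarity OK
Primal feasibility (all g_i <= 0): OK
Dual feasibility (all lambda_i >= 0): OK
Complementary slackness (lambda_i * g_i(x) = 0 for all i): FAILS

Verdict: the first failing condition is complementary_slackness -> comp.

comp


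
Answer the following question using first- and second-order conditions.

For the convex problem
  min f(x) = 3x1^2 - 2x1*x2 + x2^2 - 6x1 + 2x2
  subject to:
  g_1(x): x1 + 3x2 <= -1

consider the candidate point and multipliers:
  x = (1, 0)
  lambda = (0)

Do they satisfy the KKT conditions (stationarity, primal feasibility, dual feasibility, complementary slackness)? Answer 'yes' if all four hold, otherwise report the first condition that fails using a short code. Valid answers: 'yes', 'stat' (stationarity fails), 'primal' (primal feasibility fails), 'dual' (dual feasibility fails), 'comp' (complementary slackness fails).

Gradient of f: grad f(x) = Q x + c = (0, 0)
Constraint values g_i(x) = a_i^T x - b_i:
  g_1((1, 0)) = 2
Stationarity residual: grad f(x) + sum_i lambda_i a_i = (0, 0)
  -> stationarity OK
Primal feasibility (all g_i <= 0): FAILS
Dual feasibility (all lambda_i >= 0): OK
Complementary slackness (lambda_i * g_i(x) = 0 for all i): OK

Verdict: the first failing condition is primal_feasibility -> primal.

primal


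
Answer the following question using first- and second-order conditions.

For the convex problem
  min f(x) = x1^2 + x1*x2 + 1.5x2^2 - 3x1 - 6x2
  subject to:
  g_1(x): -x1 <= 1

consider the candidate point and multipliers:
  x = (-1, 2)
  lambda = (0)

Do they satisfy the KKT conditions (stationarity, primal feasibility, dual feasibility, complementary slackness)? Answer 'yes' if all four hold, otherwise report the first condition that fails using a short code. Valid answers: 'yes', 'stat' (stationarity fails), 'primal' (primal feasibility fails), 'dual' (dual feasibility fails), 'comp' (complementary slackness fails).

Gradient of f: grad f(x) = Q x + c = (-3, -1)
Constraint values g_i(x) = a_i^T x - b_i:
  g_1((-1, 2)) = 0
Stationarity residual: grad f(x) + sum_i lambda_i a_i = (-3, -1)
  -> stationarity FAILS
Primal feasibility (all g_i <= 0): OK
Dual feasibility (all lambda_i >= 0): OK
Complementary slackness (lambda_i * g_i(x) = 0 for all i): OK

Verdict: the first failing condition is stationarity -> stat.

stat


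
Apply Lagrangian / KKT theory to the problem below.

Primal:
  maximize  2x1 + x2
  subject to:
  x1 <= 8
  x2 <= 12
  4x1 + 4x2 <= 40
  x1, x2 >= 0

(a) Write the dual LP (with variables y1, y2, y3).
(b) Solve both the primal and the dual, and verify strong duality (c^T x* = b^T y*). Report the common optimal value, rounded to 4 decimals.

The standard primal-dual pair for 'max c^T x s.t. A x <= b, x >= 0' is:
  Dual:  min b^T y  s.t.  A^T y >= c,  y >= 0.

So the dual LP is:
  minimize  8y1 + 12y2 + 40y3
  subject to:
    y1 + 4y3 >= 2
    y2 + 4y3 >= 1
    y1, y2, y3 >= 0

Solving the primal: x* = (8, 2).
  primal value c^T x* = 18.
Solving the dual: y* = (1, 0, 0.25).
  dual value b^T y* = 18.
Strong duality: c^T x* = b^T y*. Confirmed.

18


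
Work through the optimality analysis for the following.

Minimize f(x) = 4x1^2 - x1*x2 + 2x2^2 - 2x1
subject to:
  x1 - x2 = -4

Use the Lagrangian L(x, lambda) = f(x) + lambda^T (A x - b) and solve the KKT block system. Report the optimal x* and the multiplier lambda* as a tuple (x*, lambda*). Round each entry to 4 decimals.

Form the Lagrangian:
  L(x, lambda) = (1/2) x^T Q x + c^T x + lambda^T (A x - b)
Stationarity (grad_x L = 0): Q x + c + A^T lambda = 0.
Primal feasibility: A x = b.

This gives the KKT block system:
  [ Q   A^T ] [ x     ]   [-c ]
  [ A    0  ] [ lambda ] = [ b ]

Solving the linear system:
  x*      = (-1, 3)
  lambda* = (13)
  f(x*)   = 27

x* = (-1, 3), lambda* = (13)


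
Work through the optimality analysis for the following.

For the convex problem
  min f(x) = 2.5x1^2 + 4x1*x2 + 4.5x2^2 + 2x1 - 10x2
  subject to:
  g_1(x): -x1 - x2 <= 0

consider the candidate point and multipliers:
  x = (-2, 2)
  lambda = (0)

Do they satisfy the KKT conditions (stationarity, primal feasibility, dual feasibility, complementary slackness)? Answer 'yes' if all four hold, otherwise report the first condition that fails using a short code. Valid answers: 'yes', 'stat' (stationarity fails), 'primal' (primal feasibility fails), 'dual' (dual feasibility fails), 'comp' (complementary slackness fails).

Gradient of f: grad f(x) = Q x + c = (0, 0)
Constraint values g_i(x) = a_i^T x - b_i:
  g_1((-2, 2)) = 0
Stationarity residual: grad f(x) + sum_i lambda_i a_i = (0, 0)
  -> stationarity OK
Primal feasibility (all g_i <= 0): OK
Dual feasibility (all lambda_i >= 0): OK
Complementary slackness (lambda_i * g_i(x) = 0 for all i): OK

Verdict: yes, KKT holds.

yes


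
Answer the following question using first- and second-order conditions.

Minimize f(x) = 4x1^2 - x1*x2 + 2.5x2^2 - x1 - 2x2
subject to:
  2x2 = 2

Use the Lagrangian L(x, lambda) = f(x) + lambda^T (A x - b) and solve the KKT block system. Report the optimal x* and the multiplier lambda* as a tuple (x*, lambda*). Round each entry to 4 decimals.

Form the Lagrangian:
  L(x, lambda) = (1/2) x^T Q x + c^T x + lambda^T (A x - b)
Stationarity (grad_x L = 0): Q x + c + A^T lambda = 0.
Primal feasibility: A x = b.

This gives the KKT block system:
  [ Q   A^T ] [ x     ]   [-c ]
  [ A    0  ] [ lambda ] = [ b ]

Solving the linear system:
  x*      = (0.25, 1)
  lambda* = (-1.375)
  f(x*)   = 0.25

x* = (0.25, 1), lambda* = (-1.375)


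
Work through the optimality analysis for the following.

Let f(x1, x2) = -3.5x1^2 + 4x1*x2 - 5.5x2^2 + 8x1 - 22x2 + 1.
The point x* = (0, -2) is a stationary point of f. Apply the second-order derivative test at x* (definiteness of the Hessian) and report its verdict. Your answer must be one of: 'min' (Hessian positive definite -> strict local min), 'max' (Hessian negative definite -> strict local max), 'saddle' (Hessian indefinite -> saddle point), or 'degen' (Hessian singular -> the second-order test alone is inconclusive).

Compute the Hessian H = grad^2 f:
  H = [[-7, 4], [4, -11]]
Verify stationarity: grad f(x*) = H x* + g = (0, 0).
Eigenvalues of H: -13.4721, -4.5279.
Both eigenvalues < 0, so H is negative definite -> x* is a strict local max.

max


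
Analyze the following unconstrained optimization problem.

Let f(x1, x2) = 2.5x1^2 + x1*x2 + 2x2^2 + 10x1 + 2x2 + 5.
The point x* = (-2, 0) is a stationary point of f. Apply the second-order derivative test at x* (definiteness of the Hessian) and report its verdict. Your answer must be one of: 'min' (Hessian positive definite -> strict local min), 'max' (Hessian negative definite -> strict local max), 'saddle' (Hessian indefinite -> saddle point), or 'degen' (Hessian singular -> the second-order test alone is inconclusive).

Compute the Hessian H = grad^2 f:
  H = [[5, 1], [1, 4]]
Verify stationarity: grad f(x*) = H x* + g = (0, 0).
Eigenvalues of H: 3.382, 5.618.
Both eigenvalues > 0, so H is positive definite -> x* is a strict local min.

min


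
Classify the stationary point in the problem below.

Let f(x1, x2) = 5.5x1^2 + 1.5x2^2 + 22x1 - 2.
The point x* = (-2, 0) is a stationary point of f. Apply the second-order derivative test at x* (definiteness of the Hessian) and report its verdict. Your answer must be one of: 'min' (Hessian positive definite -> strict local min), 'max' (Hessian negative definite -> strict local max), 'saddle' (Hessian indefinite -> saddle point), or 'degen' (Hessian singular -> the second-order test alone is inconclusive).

Compute the Hessian H = grad^2 f:
  H = [[11, 0], [0, 3]]
Verify stationarity: grad f(x*) = H x* + g = (0, 0).
Eigenvalues of H: 3, 11.
Both eigenvalues > 0, so H is positive definite -> x* is a strict local min.

min


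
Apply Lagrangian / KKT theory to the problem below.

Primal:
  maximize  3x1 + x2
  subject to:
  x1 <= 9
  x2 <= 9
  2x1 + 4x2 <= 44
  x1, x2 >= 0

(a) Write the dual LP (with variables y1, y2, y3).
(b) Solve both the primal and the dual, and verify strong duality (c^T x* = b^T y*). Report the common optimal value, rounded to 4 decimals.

The standard primal-dual pair for 'max c^T x s.t. A x <= b, x >= 0' is:
  Dual:  min b^T y  s.t.  A^T y >= c,  y >= 0.

So the dual LP is:
  minimize  9y1 + 9y2 + 44y3
  subject to:
    y1 + 2y3 >= 3
    y2 + 4y3 >= 1
    y1, y2, y3 >= 0

Solving the primal: x* = (9, 6.5).
  primal value c^T x* = 33.5.
Solving the dual: y* = (2.5, 0, 0.25).
  dual value b^T y* = 33.5.
Strong duality: c^T x* = b^T y*. Confirmed.

33.5


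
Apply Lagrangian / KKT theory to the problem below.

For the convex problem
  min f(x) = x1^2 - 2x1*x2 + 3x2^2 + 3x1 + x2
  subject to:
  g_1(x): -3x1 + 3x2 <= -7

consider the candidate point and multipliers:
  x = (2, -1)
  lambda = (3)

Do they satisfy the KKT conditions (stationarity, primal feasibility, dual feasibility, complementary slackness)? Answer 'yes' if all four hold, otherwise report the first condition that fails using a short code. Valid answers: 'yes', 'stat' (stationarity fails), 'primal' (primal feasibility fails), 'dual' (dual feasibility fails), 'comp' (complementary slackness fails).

Gradient of f: grad f(x) = Q x + c = (9, -9)
Constraint values g_i(x) = a_i^T x - b_i:
  g_1((2, -1)) = -2
Stationarity residual: grad f(x) + sum_i lambda_i a_i = (0, 0)
  -> stationarity OK
Primal feasibility (all g_i <= 0): OK
Dual feasibility (all lambda_i >= 0): OK
Complementary slackness (lambda_i * g_i(x) = 0 for all i): FAILS

Verdict: the first failing condition is complementary_slackness -> comp.

comp


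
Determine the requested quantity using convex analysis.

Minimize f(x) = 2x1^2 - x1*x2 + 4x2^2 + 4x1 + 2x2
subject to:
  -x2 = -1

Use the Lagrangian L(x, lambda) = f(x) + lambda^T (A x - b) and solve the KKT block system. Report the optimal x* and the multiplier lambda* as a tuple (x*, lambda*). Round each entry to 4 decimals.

Form the Lagrangian:
  L(x, lambda) = (1/2) x^T Q x + c^T x + lambda^T (A x - b)
Stationarity (grad_x L = 0): Q x + c + A^T lambda = 0.
Primal feasibility: A x = b.

This gives the KKT block system:
  [ Q   A^T ] [ x     ]   [-c ]
  [ A    0  ] [ lambda ] = [ b ]

Solving the linear system:
  x*      = (-0.75, 1)
  lambda* = (10.75)
  f(x*)   = 4.875

x* = (-0.75, 1), lambda* = (10.75)


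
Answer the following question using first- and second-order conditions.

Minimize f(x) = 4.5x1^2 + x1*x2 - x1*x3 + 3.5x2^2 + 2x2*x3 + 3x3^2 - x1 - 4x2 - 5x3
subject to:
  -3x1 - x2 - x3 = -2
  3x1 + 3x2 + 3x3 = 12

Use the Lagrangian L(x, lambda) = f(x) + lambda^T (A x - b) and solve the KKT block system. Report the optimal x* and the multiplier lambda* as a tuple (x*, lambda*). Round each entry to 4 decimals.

Form the Lagrangian:
  L(x, lambda) = (1/2) x^T Q x + c^T x + lambda^T (A x - b)
Stationarity (grad_x L = 0): Q x + c + A^T lambda = 0.
Primal feasibility: A x = b.

This gives the KKT block system:
  [ Q   A^T ] [ x     ]   [-c ]
  [ A    0  ] [ lambda ] = [ b ]

Solving the linear system:
  x*      = (-1, 2.3333, 2.6667)
  lambda* = (-13.5, -10.0556)
  f(x*)   = 36

x* = (-1, 2.3333, 2.6667), lambda* = (-13.5, -10.0556)


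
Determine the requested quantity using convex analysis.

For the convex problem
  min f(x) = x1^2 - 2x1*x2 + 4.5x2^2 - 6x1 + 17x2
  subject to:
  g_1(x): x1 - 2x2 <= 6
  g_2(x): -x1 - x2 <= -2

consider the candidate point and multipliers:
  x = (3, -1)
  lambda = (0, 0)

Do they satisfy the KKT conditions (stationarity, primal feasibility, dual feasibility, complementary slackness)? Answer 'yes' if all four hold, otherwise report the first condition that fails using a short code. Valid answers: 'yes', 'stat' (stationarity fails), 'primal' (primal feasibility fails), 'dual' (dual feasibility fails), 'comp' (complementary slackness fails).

Gradient of f: grad f(x) = Q x + c = (2, 2)
Constraint values g_i(x) = a_i^T x - b_i:
  g_1((3, -1)) = -1
  g_2((3, -1)) = 0
Stationarity residual: grad f(x) + sum_i lambda_i a_i = (2, 2)
  -> stationarity FAILS
Primal feasibility (all g_i <= 0): OK
Dual feasibility (all lambda_i >= 0): OK
Complementary slackness (lambda_i * g_i(x) = 0 for all i): OK

Verdict: the first failing condition is stationarity -> stat.

stat


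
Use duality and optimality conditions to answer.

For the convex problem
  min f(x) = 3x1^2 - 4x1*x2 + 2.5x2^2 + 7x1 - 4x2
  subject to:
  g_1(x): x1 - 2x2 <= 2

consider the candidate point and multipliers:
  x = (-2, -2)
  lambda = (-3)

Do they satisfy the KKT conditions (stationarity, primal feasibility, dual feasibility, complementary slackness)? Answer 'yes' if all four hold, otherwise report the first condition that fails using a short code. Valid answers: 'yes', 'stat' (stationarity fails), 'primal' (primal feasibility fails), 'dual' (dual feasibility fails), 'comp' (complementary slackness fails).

Gradient of f: grad f(x) = Q x + c = (3, -6)
Constraint values g_i(x) = a_i^T x - b_i:
  g_1((-2, -2)) = 0
Stationarity residual: grad f(x) + sum_i lambda_i a_i = (0, 0)
  -> stationarity OK
Primal feasibility (all g_i <= 0): OK
Dual feasibility (all lambda_i >= 0): FAILS
Complementary slackness (lambda_i * g_i(x) = 0 for all i): OK

Verdict: the first failing condition is dual_feasibility -> dual.

dual


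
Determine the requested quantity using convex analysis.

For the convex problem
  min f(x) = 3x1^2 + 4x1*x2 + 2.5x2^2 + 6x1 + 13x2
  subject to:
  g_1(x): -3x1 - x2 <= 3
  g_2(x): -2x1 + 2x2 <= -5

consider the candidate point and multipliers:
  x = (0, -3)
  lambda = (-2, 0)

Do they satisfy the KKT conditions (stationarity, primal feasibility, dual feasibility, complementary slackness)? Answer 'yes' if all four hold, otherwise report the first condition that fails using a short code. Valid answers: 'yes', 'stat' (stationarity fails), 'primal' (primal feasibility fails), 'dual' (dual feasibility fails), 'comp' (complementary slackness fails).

Gradient of f: grad f(x) = Q x + c = (-6, -2)
Constraint values g_i(x) = a_i^T x - b_i:
  g_1((0, -3)) = 0
  g_2((0, -3)) = -1
Stationarity residual: grad f(x) + sum_i lambda_i a_i = (0, 0)
  -> stationarity OK
Primal feasibility (all g_i <= 0): OK
Dual feasibility (all lambda_i >= 0): FAILS
Complementary slackness (lambda_i * g_i(x) = 0 for all i): OK

Verdict: the first failing condition is dual_feasibility -> dual.

dual


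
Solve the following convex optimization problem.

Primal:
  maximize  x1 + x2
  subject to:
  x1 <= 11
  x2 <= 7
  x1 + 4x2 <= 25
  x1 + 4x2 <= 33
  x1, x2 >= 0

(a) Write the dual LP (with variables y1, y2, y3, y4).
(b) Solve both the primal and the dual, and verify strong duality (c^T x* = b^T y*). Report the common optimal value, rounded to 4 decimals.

The standard primal-dual pair for 'max c^T x s.t. A x <= b, x >= 0' is:
  Dual:  min b^T y  s.t.  A^T y >= c,  y >= 0.

So the dual LP is:
  minimize  11y1 + 7y2 + 25y3 + 33y4
  subject to:
    y1 + y3 + y4 >= 1
    y2 + 4y3 + 4y4 >= 1
    y1, y2, y3, y4 >= 0

Solving the primal: x* = (11, 3.5).
  primal value c^T x* = 14.5.
Solving the dual: y* = (0.75, 0, 0.25, 0).
  dual value b^T y* = 14.5.
Strong duality: c^T x* = b^T y*. Confirmed.

14.5


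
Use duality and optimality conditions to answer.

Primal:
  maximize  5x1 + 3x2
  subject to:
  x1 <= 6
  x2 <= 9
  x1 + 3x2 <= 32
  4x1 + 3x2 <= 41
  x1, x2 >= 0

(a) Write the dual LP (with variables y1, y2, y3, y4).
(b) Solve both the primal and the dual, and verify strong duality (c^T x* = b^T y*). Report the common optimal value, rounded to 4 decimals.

The standard primal-dual pair for 'max c^T x s.t. A x <= b, x >= 0' is:
  Dual:  min b^T y  s.t.  A^T y >= c,  y >= 0.

So the dual LP is:
  minimize  6y1 + 9y2 + 32y3 + 41y4
  subject to:
    y1 + y3 + 4y4 >= 5
    y2 + 3y3 + 3y4 >= 3
    y1, y2, y3, y4 >= 0

Solving the primal: x* = (6, 5.6667).
  primal value c^T x* = 47.
Solving the dual: y* = (1, 0, 0, 1).
  dual value b^T y* = 47.
Strong duality: c^T x* = b^T y*. Confirmed.

47


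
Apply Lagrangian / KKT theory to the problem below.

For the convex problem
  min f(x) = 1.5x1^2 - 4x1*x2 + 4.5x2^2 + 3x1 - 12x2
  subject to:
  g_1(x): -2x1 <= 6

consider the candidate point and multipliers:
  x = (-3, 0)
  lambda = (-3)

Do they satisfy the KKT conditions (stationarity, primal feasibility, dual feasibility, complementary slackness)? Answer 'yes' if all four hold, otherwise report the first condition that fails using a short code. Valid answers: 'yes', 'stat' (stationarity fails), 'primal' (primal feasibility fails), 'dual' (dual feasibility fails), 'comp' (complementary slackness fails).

Gradient of f: grad f(x) = Q x + c = (-6, 0)
Constraint values g_i(x) = a_i^T x - b_i:
  g_1((-3, 0)) = 0
Stationarity residual: grad f(x) + sum_i lambda_i a_i = (0, 0)
  -> stationarity OK
Primal feasibility (all g_i <= 0): OK
Dual feasibility (all lambda_i >= 0): FAILS
Complementary slackness (lambda_i * g_i(x) = 0 for all i): OK

Verdict: the first failing condition is dual_feasibility -> dual.

dual


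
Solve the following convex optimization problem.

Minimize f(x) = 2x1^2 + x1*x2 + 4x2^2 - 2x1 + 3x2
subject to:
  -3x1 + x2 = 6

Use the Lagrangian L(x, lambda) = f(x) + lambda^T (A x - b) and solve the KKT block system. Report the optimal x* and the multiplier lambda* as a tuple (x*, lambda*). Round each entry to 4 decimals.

Form the Lagrangian:
  L(x, lambda) = (1/2) x^T Q x + c^T x + lambda^T (A x - b)
Stationarity (grad_x L = 0): Q x + c + A^T lambda = 0.
Primal feasibility: A x = b.

This gives the KKT block system:
  [ Q   A^T ] [ x     ]   [-c ]
  [ A    0  ] [ lambda ] = [ b ]

Solving the linear system:
  x*      = (-1.9146, 0.2561)
  lambda* = (-3.1341)
  f(x*)   = 11.7012

x* = (-1.9146, 0.2561), lambda* = (-3.1341)


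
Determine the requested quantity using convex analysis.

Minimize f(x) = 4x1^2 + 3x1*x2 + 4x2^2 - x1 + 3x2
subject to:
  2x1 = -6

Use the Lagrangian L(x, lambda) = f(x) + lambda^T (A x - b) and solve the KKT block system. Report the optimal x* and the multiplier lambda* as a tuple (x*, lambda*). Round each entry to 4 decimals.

Form the Lagrangian:
  L(x, lambda) = (1/2) x^T Q x + c^T x + lambda^T (A x - b)
Stationarity (grad_x L = 0): Q x + c + A^T lambda = 0.
Primal feasibility: A x = b.

This gives the KKT block system:
  [ Q   A^T ] [ x     ]   [-c ]
  [ A    0  ] [ lambda ] = [ b ]

Solving the linear system:
  x*      = (-3, 0.75)
  lambda* = (11.375)
  f(x*)   = 36.75

x* = (-3, 0.75), lambda* = (11.375)


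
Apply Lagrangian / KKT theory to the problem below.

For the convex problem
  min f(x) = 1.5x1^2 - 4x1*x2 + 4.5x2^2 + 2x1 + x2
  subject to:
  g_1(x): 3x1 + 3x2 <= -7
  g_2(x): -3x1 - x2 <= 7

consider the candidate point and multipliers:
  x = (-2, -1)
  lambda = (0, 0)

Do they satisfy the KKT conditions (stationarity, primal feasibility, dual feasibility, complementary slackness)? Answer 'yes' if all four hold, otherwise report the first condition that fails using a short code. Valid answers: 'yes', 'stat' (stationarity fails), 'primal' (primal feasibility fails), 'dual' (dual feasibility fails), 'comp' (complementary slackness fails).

Gradient of f: grad f(x) = Q x + c = (0, 0)
Constraint values g_i(x) = a_i^T x - b_i:
  g_1((-2, -1)) = -2
  g_2((-2, -1)) = 0
Stationarity residual: grad f(x) + sum_i lambda_i a_i = (0, 0)
  -> stationarity OK
Primal feasibility (all g_i <= 0): OK
Dual feasibility (all lambda_i >= 0): OK
Complementary slackness (lambda_i * g_i(x) = 0 for all i): OK

Verdict: yes, KKT holds.

yes


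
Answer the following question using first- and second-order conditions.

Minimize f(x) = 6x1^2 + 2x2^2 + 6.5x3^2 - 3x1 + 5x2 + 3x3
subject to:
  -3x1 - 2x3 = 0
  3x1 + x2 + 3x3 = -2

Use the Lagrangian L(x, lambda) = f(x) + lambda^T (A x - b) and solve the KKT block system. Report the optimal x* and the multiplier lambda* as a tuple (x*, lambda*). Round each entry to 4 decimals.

Form the Lagrangian:
  L(x, lambda) = (1/2) x^T Q x + c^T x + lambda^T (A x - b)
Stationarity (grad_x L = 0): Q x + c + A^T lambda = 0.
Primal feasibility: A x = b.

This gives the KKT block system:
  [ Q   A^T ] [ x     ]   [-c ]
  [ A    0  ] [ lambda ] = [ b ]

Solving the linear system:
  x*      = (0.2388, -1.6418, -0.3582)
  lambda* = (1.5224, 1.5672)
  f(x*)   = -3.4328

x* = (0.2388, -1.6418, -0.3582), lambda* = (1.5224, 1.5672)


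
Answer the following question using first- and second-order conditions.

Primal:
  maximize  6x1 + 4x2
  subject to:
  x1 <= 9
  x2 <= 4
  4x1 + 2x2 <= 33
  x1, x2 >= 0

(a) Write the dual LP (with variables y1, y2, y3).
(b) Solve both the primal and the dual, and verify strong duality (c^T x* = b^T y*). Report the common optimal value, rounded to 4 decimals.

The standard primal-dual pair for 'max c^T x s.t. A x <= b, x >= 0' is:
  Dual:  min b^T y  s.t.  A^T y >= c,  y >= 0.

So the dual LP is:
  minimize  9y1 + 4y2 + 33y3
  subject to:
    y1 + 4y3 >= 6
    y2 + 2y3 >= 4
    y1, y2, y3 >= 0

Solving the primal: x* = (6.25, 4).
  primal value c^T x* = 53.5.
Solving the dual: y* = (0, 1, 1.5).
  dual value b^T y* = 53.5.
Strong duality: c^T x* = b^T y*. Confirmed.

53.5


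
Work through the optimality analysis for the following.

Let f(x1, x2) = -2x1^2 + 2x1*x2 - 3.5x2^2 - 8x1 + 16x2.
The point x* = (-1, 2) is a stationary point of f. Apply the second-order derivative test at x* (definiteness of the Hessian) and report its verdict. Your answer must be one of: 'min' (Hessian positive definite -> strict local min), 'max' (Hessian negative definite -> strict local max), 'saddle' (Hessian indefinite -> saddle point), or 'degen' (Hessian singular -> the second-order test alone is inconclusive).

Compute the Hessian H = grad^2 f:
  H = [[-4, 2], [2, -7]]
Verify stationarity: grad f(x*) = H x* + g = (0, 0).
Eigenvalues of H: -8, -3.
Both eigenvalues < 0, so H is negative definite -> x* is a strict local max.

max


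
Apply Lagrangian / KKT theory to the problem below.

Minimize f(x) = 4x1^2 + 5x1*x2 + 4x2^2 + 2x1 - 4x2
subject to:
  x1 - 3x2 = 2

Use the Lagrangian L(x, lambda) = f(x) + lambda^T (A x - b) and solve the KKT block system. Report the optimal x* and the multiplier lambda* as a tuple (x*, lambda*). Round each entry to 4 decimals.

Form the Lagrangian:
  L(x, lambda) = (1/2) x^T Q x + c^T x + lambda^T (A x - b)
Stationarity (grad_x L = 0): Q x + c + A^T lambda = 0.
Primal feasibility: A x = b.

This gives the KKT block system:
  [ Q   A^T ] [ x     ]   [-c ]
  [ A    0  ] [ lambda ] = [ b ]

Solving the linear system:
  x*      = (0.3636, -0.5455)
  lambda* = (-2.1818)
  f(x*)   = 3.6364

x* = (0.3636, -0.5455), lambda* = (-2.1818)


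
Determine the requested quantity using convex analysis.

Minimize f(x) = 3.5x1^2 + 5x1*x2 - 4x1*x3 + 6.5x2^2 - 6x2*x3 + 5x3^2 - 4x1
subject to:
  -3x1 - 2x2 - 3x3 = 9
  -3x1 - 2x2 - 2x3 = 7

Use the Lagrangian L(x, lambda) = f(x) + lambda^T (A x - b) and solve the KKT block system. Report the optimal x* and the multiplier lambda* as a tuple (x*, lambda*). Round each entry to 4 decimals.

Form the Lagrangian:
  L(x, lambda) = (1/2) x^T Q x + c^T x + lambda^T (A x - b)
Stationarity (grad_x L = 0): Q x + c + A^T lambda = 0.
Primal feasibility: A x = b.

This gives the KKT block system:
  [ Q   A^T ] [ x     ]   [-c ]
  [ A    0  ] [ lambda ] = [ b ]

Solving the linear system:
  x*      = (-0.3647, -0.9529, -2)
  lambda* = (-10.6118, 9.5059)
  f(x*)   = 15.2118

x* = (-0.3647, -0.9529, -2), lambda* = (-10.6118, 9.5059)


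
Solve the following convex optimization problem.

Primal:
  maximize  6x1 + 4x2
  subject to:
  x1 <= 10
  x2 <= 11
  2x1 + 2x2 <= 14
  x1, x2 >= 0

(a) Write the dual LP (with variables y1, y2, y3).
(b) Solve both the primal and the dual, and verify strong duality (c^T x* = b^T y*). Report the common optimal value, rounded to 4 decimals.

The standard primal-dual pair for 'max c^T x s.t. A x <= b, x >= 0' is:
  Dual:  min b^T y  s.t.  A^T y >= c,  y >= 0.

So the dual LP is:
  minimize  10y1 + 11y2 + 14y3
  subject to:
    y1 + 2y3 >= 6
    y2 + 2y3 >= 4
    y1, y2, y3 >= 0

Solving the primal: x* = (7, 0).
  primal value c^T x* = 42.
Solving the dual: y* = (0, 0, 3).
  dual value b^T y* = 42.
Strong duality: c^T x* = b^T y*. Confirmed.

42


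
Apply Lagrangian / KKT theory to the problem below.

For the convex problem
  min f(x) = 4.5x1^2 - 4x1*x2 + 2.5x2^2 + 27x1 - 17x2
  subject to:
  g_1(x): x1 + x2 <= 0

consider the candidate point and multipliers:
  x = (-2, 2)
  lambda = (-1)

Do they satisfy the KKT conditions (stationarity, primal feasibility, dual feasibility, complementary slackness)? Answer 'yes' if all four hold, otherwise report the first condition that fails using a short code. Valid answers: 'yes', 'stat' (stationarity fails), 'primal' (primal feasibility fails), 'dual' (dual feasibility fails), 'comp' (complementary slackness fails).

Gradient of f: grad f(x) = Q x + c = (1, 1)
Constraint values g_i(x) = a_i^T x - b_i:
  g_1((-2, 2)) = 0
Stationarity residual: grad f(x) + sum_i lambda_i a_i = (0, 0)
  -> stationarity OK
Primal feasibility (all g_i <= 0): OK
Dual feasibility (all lambda_i >= 0): FAILS
Complementary slackness (lambda_i * g_i(x) = 0 for all i): OK

Verdict: the first failing condition is dual_feasibility -> dual.

dual


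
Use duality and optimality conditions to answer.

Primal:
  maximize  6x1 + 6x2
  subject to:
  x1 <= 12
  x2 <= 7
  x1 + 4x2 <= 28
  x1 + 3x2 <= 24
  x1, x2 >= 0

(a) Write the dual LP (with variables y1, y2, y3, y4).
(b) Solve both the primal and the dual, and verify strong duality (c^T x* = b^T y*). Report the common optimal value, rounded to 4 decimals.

The standard primal-dual pair for 'max c^T x s.t. A x <= b, x >= 0' is:
  Dual:  min b^T y  s.t.  A^T y >= c,  y >= 0.

So the dual LP is:
  minimize  12y1 + 7y2 + 28y3 + 24y4
  subject to:
    y1 + y3 + y4 >= 6
    y2 + 4y3 + 3y4 >= 6
    y1, y2, y3, y4 >= 0

Solving the primal: x* = (12, 4).
  primal value c^T x* = 96.
Solving the dual: y* = (4, 0, 0, 2).
  dual value b^T y* = 96.
Strong duality: c^T x* = b^T y*. Confirmed.

96


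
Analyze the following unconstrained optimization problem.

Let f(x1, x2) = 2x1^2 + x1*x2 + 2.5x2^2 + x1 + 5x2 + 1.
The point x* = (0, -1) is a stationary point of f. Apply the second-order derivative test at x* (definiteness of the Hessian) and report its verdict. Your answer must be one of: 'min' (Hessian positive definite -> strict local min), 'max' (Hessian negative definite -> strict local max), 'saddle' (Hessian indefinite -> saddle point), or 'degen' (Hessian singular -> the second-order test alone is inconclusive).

Compute the Hessian H = grad^2 f:
  H = [[4, 1], [1, 5]]
Verify stationarity: grad f(x*) = H x* + g = (0, 0).
Eigenvalues of H: 3.382, 5.618.
Both eigenvalues > 0, so H is positive definite -> x* is a strict local min.

min


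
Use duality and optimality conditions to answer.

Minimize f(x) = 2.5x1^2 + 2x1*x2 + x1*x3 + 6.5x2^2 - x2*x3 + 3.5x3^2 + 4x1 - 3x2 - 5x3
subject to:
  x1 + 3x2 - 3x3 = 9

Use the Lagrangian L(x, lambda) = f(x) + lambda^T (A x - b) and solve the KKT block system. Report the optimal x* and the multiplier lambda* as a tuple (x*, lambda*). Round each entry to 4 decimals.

Form the Lagrangian:
  L(x, lambda) = (1/2) x^T Q x + c^T x + lambda^T (A x - b)
Stationarity (grad_x L = 0): Q x + c + A^T lambda = 0.
Primal feasibility: A x = b.

This gives the KKT block system:
  [ Q   A^T ] [ x     ]   [-c ]
  [ A    0  ] [ lambda ] = [ b ]

Solving the linear system:
  x*      = (0.0879, 1.42, -1.5507)
  lambda* = (-5.7289)
  f(x*)   = 27.7027

x* = (0.0879, 1.42, -1.5507), lambda* = (-5.7289)


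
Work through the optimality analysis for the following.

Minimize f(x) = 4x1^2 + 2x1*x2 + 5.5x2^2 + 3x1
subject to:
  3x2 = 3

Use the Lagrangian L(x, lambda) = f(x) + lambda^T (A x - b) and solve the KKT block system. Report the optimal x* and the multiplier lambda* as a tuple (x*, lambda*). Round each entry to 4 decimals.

Form the Lagrangian:
  L(x, lambda) = (1/2) x^T Q x + c^T x + lambda^T (A x - b)
Stationarity (grad_x L = 0): Q x + c + A^T lambda = 0.
Primal feasibility: A x = b.

This gives the KKT block system:
  [ Q   A^T ] [ x     ]   [-c ]
  [ A    0  ] [ lambda ] = [ b ]

Solving the linear system:
  x*      = (-0.625, 1)
  lambda* = (-3.25)
  f(x*)   = 3.9375

x* = (-0.625, 1), lambda* = (-3.25)


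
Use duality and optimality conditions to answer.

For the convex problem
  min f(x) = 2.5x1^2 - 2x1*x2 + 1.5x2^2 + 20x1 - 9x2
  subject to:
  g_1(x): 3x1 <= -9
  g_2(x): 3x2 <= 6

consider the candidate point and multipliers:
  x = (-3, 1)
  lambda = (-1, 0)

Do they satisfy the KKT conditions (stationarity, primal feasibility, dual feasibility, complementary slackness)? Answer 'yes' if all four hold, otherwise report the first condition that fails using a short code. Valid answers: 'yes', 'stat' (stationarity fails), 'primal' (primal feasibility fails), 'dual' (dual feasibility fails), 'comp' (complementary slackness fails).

Gradient of f: grad f(x) = Q x + c = (3, 0)
Constraint values g_i(x) = a_i^T x - b_i:
  g_1((-3, 1)) = 0
  g_2((-3, 1)) = -3
Stationarity residual: grad f(x) + sum_i lambda_i a_i = (0, 0)
  -> stationarity OK
Primal feasibility (all g_i <= 0): OK
Dual feasibility (all lambda_i >= 0): FAILS
Complementary slackness (lambda_i * g_i(x) = 0 for all i): OK

Verdict: the first failing condition is dual_feasibility -> dual.

dual


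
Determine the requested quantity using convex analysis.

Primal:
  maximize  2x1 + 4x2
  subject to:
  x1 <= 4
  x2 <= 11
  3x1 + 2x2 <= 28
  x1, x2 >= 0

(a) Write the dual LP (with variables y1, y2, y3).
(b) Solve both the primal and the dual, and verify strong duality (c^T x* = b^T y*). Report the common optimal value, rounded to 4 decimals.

The standard primal-dual pair for 'max c^T x s.t. A x <= b, x >= 0' is:
  Dual:  min b^T y  s.t.  A^T y >= c,  y >= 0.

So the dual LP is:
  minimize  4y1 + 11y2 + 28y3
  subject to:
    y1 + 3y3 >= 2
    y2 + 2y3 >= 4
    y1, y2, y3 >= 0

Solving the primal: x* = (2, 11).
  primal value c^T x* = 48.
Solving the dual: y* = (0, 2.6667, 0.6667).
  dual value b^T y* = 48.
Strong duality: c^T x* = b^T y*. Confirmed.

48


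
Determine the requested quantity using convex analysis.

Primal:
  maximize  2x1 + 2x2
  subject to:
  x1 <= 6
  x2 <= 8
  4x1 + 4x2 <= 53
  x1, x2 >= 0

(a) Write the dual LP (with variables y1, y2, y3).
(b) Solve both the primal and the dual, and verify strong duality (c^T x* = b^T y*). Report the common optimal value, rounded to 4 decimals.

The standard primal-dual pair for 'max c^T x s.t. A x <= b, x >= 0' is:
  Dual:  min b^T y  s.t.  A^T y >= c,  y >= 0.

So the dual LP is:
  minimize  6y1 + 8y2 + 53y3
  subject to:
    y1 + 4y3 >= 2
    y2 + 4y3 >= 2
    y1, y2, y3 >= 0

Solving the primal: x* = (5.25, 8).
  primal value c^T x* = 26.5.
Solving the dual: y* = (0, 0, 0.5).
  dual value b^T y* = 26.5.
Strong duality: c^T x* = b^T y*. Confirmed.

26.5


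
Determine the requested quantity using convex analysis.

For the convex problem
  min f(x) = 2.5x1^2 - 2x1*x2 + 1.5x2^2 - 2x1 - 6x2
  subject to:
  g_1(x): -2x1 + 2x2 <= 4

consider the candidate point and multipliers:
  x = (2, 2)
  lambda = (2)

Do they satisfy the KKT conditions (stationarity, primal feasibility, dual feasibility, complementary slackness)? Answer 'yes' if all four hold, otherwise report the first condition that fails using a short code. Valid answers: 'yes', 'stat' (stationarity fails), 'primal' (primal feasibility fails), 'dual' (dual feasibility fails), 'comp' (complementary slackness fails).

Gradient of f: grad f(x) = Q x + c = (4, -4)
Constraint values g_i(x) = a_i^T x - b_i:
  g_1((2, 2)) = -4
Stationarity residual: grad f(x) + sum_i lambda_i a_i = (0, 0)
  -> stationarity OK
Primal feasibility (all g_i <= 0): OK
Dual feasibility (all lambda_i >= 0): OK
Complementary slackness (lambda_i * g_i(x) = 0 for all i): FAILS

Verdict: the first failing condition is complementary_slackness -> comp.

comp


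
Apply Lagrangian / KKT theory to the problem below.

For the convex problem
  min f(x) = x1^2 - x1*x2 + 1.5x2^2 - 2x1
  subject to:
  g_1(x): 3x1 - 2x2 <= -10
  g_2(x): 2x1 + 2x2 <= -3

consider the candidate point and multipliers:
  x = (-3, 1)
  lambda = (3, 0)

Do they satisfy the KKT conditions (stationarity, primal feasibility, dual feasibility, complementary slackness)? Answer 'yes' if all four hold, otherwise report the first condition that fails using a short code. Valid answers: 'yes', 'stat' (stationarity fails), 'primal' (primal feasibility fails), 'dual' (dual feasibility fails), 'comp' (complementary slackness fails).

Gradient of f: grad f(x) = Q x + c = (-9, 6)
Constraint values g_i(x) = a_i^T x - b_i:
  g_1((-3, 1)) = -1
  g_2((-3, 1)) = -1
Stationarity residual: grad f(x) + sum_i lambda_i a_i = (0, 0)
  -> stationarity OK
Primal feasibility (all g_i <= 0): OK
Dual feasibility (all lambda_i >= 0): OK
Complementary slackness (lambda_i * g_i(x) = 0 for all i): FAILS

Verdict: the first failing condition is complementary_slackness -> comp.

comp


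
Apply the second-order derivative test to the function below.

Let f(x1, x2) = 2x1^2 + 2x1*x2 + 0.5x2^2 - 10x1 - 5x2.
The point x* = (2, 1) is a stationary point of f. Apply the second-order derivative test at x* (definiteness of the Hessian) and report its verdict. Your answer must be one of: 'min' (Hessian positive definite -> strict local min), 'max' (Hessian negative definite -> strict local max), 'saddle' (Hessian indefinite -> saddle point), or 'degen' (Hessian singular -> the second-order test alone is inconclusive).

Compute the Hessian H = grad^2 f:
  H = [[4, 2], [2, 1]]
Verify stationarity: grad f(x*) = H x* + g = (0, 0).
Eigenvalues of H: 0, 5.
H has a zero eigenvalue (singular; positive semidefinite but not definite), so H is neither positive definite, negative definite, nor indefinite. The second-order test alone is inconclusive -> degen.
(Indeed, f is constant along the null direction of H through x*, so x* is not a strict local extremum.)

degen


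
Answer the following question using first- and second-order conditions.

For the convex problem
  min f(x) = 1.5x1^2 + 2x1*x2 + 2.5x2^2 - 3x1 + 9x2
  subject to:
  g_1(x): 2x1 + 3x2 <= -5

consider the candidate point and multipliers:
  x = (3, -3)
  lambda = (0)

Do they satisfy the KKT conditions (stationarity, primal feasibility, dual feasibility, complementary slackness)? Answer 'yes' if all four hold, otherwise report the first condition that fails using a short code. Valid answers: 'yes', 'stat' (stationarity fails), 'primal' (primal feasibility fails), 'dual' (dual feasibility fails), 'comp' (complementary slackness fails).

Gradient of f: grad f(x) = Q x + c = (0, 0)
Constraint values g_i(x) = a_i^T x - b_i:
  g_1((3, -3)) = 2
Stationarity residual: grad f(x) + sum_i lambda_i a_i = (0, 0)
  -> stationarity OK
Primal feasibility (all g_i <= 0): FAILS
Dual feasibility (all lambda_i >= 0): OK
Complementary slackness (lambda_i * g_i(x) = 0 for all i): OK

Verdict: the first failing condition is primal_feasibility -> primal.

primal


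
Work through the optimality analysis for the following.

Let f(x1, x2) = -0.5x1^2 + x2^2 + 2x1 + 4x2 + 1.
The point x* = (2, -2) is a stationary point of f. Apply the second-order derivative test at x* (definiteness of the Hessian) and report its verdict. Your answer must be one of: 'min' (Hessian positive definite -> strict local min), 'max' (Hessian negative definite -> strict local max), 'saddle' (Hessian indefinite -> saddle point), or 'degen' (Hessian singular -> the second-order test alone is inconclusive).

Compute the Hessian H = grad^2 f:
  H = [[-1, 0], [0, 2]]
Verify stationarity: grad f(x*) = H x* + g = (0, 0).
Eigenvalues of H: -1, 2.
Eigenvalues have mixed signs, so H is indefinite -> x* is a saddle point.

saddle


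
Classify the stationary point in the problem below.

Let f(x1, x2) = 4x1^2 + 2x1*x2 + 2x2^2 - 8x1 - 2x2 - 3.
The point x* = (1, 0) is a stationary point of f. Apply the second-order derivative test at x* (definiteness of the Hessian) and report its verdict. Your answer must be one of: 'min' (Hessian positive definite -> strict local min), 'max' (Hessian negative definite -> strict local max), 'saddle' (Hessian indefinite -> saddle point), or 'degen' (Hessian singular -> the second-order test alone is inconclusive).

Compute the Hessian H = grad^2 f:
  H = [[8, 2], [2, 4]]
Verify stationarity: grad f(x*) = H x* + g = (0, 0).
Eigenvalues of H: 3.1716, 8.8284.
Both eigenvalues > 0, so H is positive definite -> x* is a strict local min.

min


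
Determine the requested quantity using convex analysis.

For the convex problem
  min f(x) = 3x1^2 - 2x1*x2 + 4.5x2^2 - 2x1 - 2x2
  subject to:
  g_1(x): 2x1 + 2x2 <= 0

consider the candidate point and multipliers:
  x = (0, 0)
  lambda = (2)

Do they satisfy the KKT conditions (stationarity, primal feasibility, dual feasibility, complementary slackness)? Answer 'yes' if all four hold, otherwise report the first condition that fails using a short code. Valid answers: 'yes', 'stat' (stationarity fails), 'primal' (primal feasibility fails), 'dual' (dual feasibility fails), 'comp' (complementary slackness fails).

Gradient of f: grad f(x) = Q x + c = (-2, -2)
Constraint values g_i(x) = a_i^T x - b_i:
  g_1((0, 0)) = 0
Stationarity residual: grad f(x) + sum_i lambda_i a_i = (2, 2)
  -> stationarity FAILS
Primal feasibility (all g_i <= 0): OK
Dual feasibility (all lambda_i >= 0): OK
Complementary slackness (lambda_i * g_i(x) = 0 for all i): OK

Verdict: the first failing condition is stationarity -> stat.

stat


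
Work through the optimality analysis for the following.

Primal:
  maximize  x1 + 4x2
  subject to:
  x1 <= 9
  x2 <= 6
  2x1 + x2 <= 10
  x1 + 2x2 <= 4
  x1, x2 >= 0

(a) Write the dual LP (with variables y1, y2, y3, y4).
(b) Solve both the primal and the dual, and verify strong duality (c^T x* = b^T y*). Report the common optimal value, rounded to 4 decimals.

The standard primal-dual pair for 'max c^T x s.t. A x <= b, x >= 0' is:
  Dual:  min b^T y  s.t.  A^T y >= c,  y >= 0.

So the dual LP is:
  minimize  9y1 + 6y2 + 10y3 + 4y4
  subject to:
    y1 + 2y3 + y4 >= 1
    y2 + y3 + 2y4 >= 4
    y1, y2, y3, y4 >= 0

Solving the primal: x* = (0, 2).
  primal value c^T x* = 8.
Solving the dual: y* = (0, 0, 0, 2).
  dual value b^T y* = 8.
Strong duality: c^T x* = b^T y*. Confirmed.

8


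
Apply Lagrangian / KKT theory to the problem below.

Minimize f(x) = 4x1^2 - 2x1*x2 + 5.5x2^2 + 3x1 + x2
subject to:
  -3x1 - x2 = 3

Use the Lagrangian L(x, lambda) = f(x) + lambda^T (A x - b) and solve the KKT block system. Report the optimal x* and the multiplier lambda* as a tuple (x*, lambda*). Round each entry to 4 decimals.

Form the Lagrangian:
  L(x, lambda) = (1/2) x^T Q x + c^T x + lambda^T (A x - b)
Stationarity (grad_x L = 0): Q x + c + A^T lambda = 0.
Primal feasibility: A x = b.

This gives the KKT block system:
  [ Q   A^T ] [ x     ]   [-c ]
  [ A    0  ] [ lambda ] = [ b ]

Solving the linear system:
  x*      = (-0.8824, -0.3529)
  lambda* = (-1.1176)
  f(x*)   = 0.1765

x* = (-0.8824, -0.3529), lambda* = (-1.1176)


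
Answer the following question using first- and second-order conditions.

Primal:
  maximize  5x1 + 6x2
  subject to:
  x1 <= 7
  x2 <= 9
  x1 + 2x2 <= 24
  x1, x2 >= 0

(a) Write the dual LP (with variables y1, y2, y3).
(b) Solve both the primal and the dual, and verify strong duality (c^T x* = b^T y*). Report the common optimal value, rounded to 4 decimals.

The standard primal-dual pair for 'max c^T x s.t. A x <= b, x >= 0' is:
  Dual:  min b^T y  s.t.  A^T y >= c,  y >= 0.

So the dual LP is:
  minimize  7y1 + 9y2 + 24y3
  subject to:
    y1 + y3 >= 5
    y2 + 2y3 >= 6
    y1, y2, y3 >= 0

Solving the primal: x* = (7, 8.5).
  primal value c^T x* = 86.
Solving the dual: y* = (2, 0, 3).
  dual value b^T y* = 86.
Strong duality: c^T x* = b^T y*. Confirmed.

86
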